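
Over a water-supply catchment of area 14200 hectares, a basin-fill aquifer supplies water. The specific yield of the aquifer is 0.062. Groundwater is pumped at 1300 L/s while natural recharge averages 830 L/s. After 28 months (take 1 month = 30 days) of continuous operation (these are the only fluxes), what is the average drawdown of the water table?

A = 14200 hectares = 1.42 × 10^8 m²
Net abstraction = 1300 − 830 = 470 L/s
Q_net = 470 L/s = 40610 m³/d
t = 28 months = 840 d
ΔV = Q × t = 40610 m³/d × 840 d = 3.411 × 10^7 m³
Δh = ΔV / (Sy × A) = 3.411 × 10^7 / (0.062 × 1.42 × 10^8) = 3.874 m

Δh ≈ 3.87 m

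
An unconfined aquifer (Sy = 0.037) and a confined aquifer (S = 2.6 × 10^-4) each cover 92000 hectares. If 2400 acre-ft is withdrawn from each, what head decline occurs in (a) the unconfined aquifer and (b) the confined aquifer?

A = 92000 hectares = 9.2 × 10^8 m²
ΔV = 2400 acre-ft = 2.96 × 10^6 m³
Unconfined: Δh_u = ΔV/(Sy·A) = 2.96 × 10^6/(0.037 × 9.2 × 10^8) = 0.08697 m
Confined: Δh_c = ΔV/(S·A) = 2.96 × 10^6/(2.6 × 10^-4 × 9.2 × 10^8) = 12.38 m

Δh_u ≈ 0.087 m; Δh_c ≈ 12.4 m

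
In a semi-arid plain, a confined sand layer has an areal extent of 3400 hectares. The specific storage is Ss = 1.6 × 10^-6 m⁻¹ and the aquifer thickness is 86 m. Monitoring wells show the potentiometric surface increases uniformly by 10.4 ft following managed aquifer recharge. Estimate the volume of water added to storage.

S = Ss × b = 1.6 × 10^-6 m⁻¹ × 86 m = 1.376 × 10^-4
A = 3400 hectares = 3.4 × 10^7 m²
Δh = 10.4 ft = 3.17 m
ΔV = S × A × Δh = 1.376 × 10^-4 × 3.4 × 10^7 m² × 3.17 m = 14830 m³

ΔV ≈ 14800 m³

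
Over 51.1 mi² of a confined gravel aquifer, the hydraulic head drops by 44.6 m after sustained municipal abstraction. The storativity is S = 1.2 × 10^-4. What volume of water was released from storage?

ΔV ≈ 7.08 × 10^5 m³

A = 51.1 mi² = 1.323 × 10^8 m²
ΔV = S × A × Δh = 1.2 × 10^-4 × 1.323 × 10^8 m² × 44.6 m = 7.083 × 10^5 m³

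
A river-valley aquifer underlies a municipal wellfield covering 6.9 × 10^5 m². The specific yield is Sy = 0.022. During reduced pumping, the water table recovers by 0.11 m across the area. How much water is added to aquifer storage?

ΔV = Sy × A × Δh = 0.022 × 6.9 × 10^5 m² × 0.11 m = 1670 m³

ΔV ≈ 1670 m³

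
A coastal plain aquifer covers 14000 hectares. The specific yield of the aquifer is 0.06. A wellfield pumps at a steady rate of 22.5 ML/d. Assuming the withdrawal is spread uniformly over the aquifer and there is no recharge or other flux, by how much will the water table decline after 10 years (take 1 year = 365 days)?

A = 14000 hectares = 1.4 × 10^8 m²
Q = 22.5 ML/d = 22500 m³/d
t = 10 years = 3650 d
ΔV = Q × t = 22500 m³/d × 3650 d = 8.213 × 10^7 m³
Δh = ΔV / (Sy × A) = 8.213 × 10^7 / (0.06 × 1.4 × 10^8) = 9.777 m

Δh ≈ 9.78 m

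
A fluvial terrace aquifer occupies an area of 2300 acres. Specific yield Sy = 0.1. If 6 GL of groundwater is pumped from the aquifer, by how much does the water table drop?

Δh ≈ 6.45 m

A = 2300 acres = 9.308 × 10^6 m²
ΔV = 6 GL = 6 × 10^6 m³
Δh = ΔV / (Sy × A) = 6 × 10^6 m³ / (0.1 × 9.308 × 10^6 m²) = 6.446 m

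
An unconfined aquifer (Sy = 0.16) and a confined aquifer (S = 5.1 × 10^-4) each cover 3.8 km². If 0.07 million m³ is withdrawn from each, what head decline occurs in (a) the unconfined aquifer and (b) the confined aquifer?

Δh_u ≈ 0.115 m; Δh_c ≈ 36.1 m

A = 3.8 km² = 3.8 × 10^6 m²
ΔV = 0.07 million m³ = 70000 m³
Unconfined: Δh_u = ΔV/(Sy·A) = 70000/(0.16 × 3.8 × 10^6) = 0.1151 m
Confined: Δh_c = ΔV/(S·A) = 70000/(5.1 × 10^-4 × 3.8 × 10^6) = 36.12 m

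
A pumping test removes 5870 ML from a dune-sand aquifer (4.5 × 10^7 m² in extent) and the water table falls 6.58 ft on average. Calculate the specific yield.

Δh = 6.58 ft = 2.006 m
ΔV = 5870 ML = 5.87 × 10^6 m³
Sy = ΔV / (A × Δh) = 5.87 × 10^6 m³ / (4.5 × 10^7 m² × 2.006 m) = 0.06504

Sy ≈ 0.065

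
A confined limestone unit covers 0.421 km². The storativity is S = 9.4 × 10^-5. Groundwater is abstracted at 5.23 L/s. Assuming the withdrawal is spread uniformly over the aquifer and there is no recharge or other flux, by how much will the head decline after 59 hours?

Δh ≈ 28.1 m

A = 0.421 km² = 4.21 × 10^5 m²
Q = 5.23 L/s = 451.9 m³/d
t = 59 hours = 2.458 d
ΔV = Q × t = 451.9 m³/d × 2.458 d = 1111 m³
Δh = ΔV / (S × A) = 1111 / (9.4 × 10^-5 × 4.21 × 10^5) = 28.07 m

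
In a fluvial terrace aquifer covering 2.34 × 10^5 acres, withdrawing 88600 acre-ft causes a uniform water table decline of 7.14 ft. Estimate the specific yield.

Sy ≈ 0.053

A = 2.34 × 10^5 acres = 9.47 × 10^8 m²
Δh = 7.14 ft = 2.176 m
ΔV = 88600 acre-ft = 1.093 × 10^8 m³
Sy = ΔV / (A × Δh) = 1.093 × 10^8 m³ / (9.47 × 10^8 m² × 2.176 m) = 0.05303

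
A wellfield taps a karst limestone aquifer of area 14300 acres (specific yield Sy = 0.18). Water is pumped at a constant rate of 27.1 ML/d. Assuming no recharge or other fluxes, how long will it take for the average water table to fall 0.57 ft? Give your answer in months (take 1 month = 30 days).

A = 14300 acres = 5.787 × 10^7 m²
Δh = 0.57 ft = 0.1737 m
ΔV = Sy × A × Δh = 0.18 × 5.787 × 10^7 × 0.1737 = 1.81 × 10^6 m³
Q = 27.1 ML/d = 27100 m³/d
t = ΔV / Q = 1.81 × 10^6 m³ / 27100 m³/d = 66.78 d
t = 66.78 d ≈ 2.226 months

t ≈ 2.23 months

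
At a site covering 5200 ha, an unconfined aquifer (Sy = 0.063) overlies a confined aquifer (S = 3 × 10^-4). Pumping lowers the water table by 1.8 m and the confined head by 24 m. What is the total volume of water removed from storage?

A = 5200 ha = 5.2 × 10^7 m²
Unconfined: ΔV_u = Sy × A × Δh_u = 0.063 × 5.2 × 10^7 × 1.8 = 5.897 × 10^6 m³
Confined: ΔV_c = S × A × Δh_c = 3 × 10^-4 × 5.2 × 10^7 × 24 = 3.744 × 10^5 m³
Total ΔV = 5.897 × 10^6 + 3.744 × 10^5 = 6.271 × 10^6 m³

ΔV ≈ 6.27 × 10^6 m³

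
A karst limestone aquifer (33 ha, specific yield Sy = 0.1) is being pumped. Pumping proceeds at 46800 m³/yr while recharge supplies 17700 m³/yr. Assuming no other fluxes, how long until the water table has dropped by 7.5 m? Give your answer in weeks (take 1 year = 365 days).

t ≈ 443 weeks

A = 33 ha = 3.3 × 10^5 m²
ΔV = Sy × A × Δh = 0.1 × 3.3 × 10^5 × 7.5 = 2.475 × 10^5 m³
Net withdrawal = 46800 − 17700 = 29100 m³/yr = 79.73 m³/d
t = ΔV / Q = 2.475 × 10^5 m³ / 79.73 m³/d = 3104 d
t = 3104 d ≈ 443.5 weeks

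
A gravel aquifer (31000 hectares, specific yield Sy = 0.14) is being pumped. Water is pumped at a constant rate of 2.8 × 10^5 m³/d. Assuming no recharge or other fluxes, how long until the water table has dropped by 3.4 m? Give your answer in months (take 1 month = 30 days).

A = 31000 hectares = 3.1 × 10^8 m²
ΔV = Sy × A × Δh = 0.14 × 3.1 × 10^8 × 3.4 = 1.476 × 10^8 m³
t = ΔV / Q = 1.476 × 10^8 m³ / 2.8 × 10^5 m³/d = 527 d
t = 527 d ≈ 17.57 months

t ≈ 17.6 months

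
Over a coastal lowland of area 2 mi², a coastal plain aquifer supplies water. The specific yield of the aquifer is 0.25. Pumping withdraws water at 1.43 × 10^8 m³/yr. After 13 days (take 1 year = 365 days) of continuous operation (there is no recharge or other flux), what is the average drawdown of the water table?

Δh ≈ 3.93 m

A = 2 mi² = 5.18 × 10^6 m²
Q = 1.43 × 10^8 m³/yr = 3.918 × 10^5 m³/d
ΔV = Q × t = 3.918 × 10^5 m³/d × 13 d = 5.093 × 10^6 m³
Δh = ΔV / (Sy × A) = 5.093 × 10^6 / (0.25 × 5.18 × 10^6) = 3.933 m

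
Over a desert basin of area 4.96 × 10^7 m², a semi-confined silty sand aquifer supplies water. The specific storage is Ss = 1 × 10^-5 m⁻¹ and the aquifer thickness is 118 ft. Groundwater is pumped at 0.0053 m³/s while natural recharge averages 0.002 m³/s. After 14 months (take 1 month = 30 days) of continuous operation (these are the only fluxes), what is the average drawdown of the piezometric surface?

Δh ≈ 6.71 m

b = 118 ft = 35.97 m
S = Ss × b = 1 × 10^-5 m⁻¹ × 35.97 m = 3.597 × 10^-4
Net abstraction = 0.0053 − 0.002 = 0.0033 m³/s
Q_net = 0.0033 m³/s = 285.1 m³/d
t = 14 months = 420 d
ΔV = Q × t = 285.1 m³/d × 420 d = 1.198 × 10^5 m³
Δh = ΔV / (S × A) = 1.198 × 10^5 / (3.597 × 10^-4 × 4.96 × 10^7) = 6.713 m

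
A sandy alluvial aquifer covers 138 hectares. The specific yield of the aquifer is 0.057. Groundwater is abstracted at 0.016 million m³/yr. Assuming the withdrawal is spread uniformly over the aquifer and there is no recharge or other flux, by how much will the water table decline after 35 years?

Δh ≈ 7.12 m

A = 138 hectares = 1.38 × 10^6 m²
Q = 0.016 million m³/yr = 43.84 m³/d
t = 35 years = 12780 d
ΔV = Q × t = 43.84 m³/d × 12780 d = 5.6 × 10^5 m³
Δh = ΔV / (Sy × A) = 5.6 × 10^5 / (0.057 × 1.38 × 10^6) = 7.119 m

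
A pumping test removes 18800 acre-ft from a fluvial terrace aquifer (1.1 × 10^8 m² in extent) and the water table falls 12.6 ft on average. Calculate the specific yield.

Sy ≈ 0.055

Δh = 12.6 ft = 3.84 m
ΔV = 18800 acre-ft = 2.319 × 10^7 m³
Sy = ΔV / (A × Δh) = 2.319 × 10^7 m³ / (1.1 × 10^8 m² × 3.84 m) = 0.05489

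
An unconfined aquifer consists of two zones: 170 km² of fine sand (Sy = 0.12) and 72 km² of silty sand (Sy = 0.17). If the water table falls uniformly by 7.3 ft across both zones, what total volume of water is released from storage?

A₁ = 170 km² = 1.7 × 10^8 m²; A₂ = 72 km² = 7.2 × 10^7 m²
Δh = 7.3 ft = 2.225 m
ΔV₁ = 0.12 × 1.7 × 10^8 × 2.225 = 4.539 × 10^7 m³
ΔV₂ = 0.17 × 7.2 × 10^7 × 2.225 = 2.723 × 10^7 m³
ΔV = ΔV₁ + ΔV₂ = 7.263 × 10^7 m³

ΔV ≈ 7.26 × 10^7 m³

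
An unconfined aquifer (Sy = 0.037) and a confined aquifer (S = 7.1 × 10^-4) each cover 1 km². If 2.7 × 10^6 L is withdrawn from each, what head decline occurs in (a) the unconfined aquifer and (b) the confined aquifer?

Δh_u ≈ 0.073 m; Δh_c ≈ 3.8 m

A = 1 km² = 1 × 10^6 m²
ΔV = 2.7 × 10^6 L = 2700 m³
Unconfined: Δh_u = ΔV/(Sy·A) = 2700/(0.037 × 1 × 10^6) = 0.07297 m
Confined: Δh_c = ΔV/(S·A) = 2700/(7.1 × 10^-4 × 1 × 10^6) = 3.803 m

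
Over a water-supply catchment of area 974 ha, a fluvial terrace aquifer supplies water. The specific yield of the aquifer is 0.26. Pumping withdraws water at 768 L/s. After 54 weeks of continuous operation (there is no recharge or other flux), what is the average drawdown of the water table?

A = 974 ha = 9.74 × 10^6 m²
Q = 768 L/s = 66360 m³/d
t = 54 weeks = 378 d
ΔV = Q × t = 66360 m³/d × 378 d = 2.508 × 10^7 m³
Δh = ΔV / (Sy × A) = 2.508 × 10^7 / (0.26 × 9.74 × 10^6) = 9.905 m

Δh ≈ 9.9 m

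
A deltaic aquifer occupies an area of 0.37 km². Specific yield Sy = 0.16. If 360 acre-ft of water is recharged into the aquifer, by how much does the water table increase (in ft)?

Δh ≈ 24.6 ft

A = 0.37 km² = 3.7 × 10^5 m²
ΔV = 360 acre-ft = 4.441 × 10^5 m³
Δh = ΔV / (Sy × A) = 4.441 × 10^5 m³ / (0.16 × 3.7 × 10^5 m²) = 7.501 m
Δh = 7.501 m = 24.61 ft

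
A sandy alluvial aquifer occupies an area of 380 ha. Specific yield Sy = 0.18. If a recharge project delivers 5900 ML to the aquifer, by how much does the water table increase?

A = 380 ha = 3.8 × 10^6 m²
ΔV = 5900 ML = 5.9 × 10^6 m³
Δh = ΔV / (Sy × A) = 5.9 × 10^6 m³ / (0.18 × 3.8 × 10^6 m²) = 8.626 m

Δh ≈ 8.63 m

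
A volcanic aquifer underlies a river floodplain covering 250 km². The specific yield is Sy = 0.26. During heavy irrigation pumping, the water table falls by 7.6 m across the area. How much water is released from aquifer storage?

A = 250 km² = 2.5 × 10^8 m²
ΔV = Sy × A × Δh = 0.26 × 2.5 × 10^8 m² × 7.6 m = 4.94 × 10^8 m³

ΔV ≈ 4.94 × 10^8 m³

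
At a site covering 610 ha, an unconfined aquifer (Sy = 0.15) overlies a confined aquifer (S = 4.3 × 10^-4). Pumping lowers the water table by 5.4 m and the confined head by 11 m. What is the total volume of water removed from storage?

A = 610 ha = 6.1 × 10^6 m²
Unconfined: ΔV_u = Sy × A × Δh_u = 0.15 × 6.1 × 10^6 × 5.4 = 4.941 × 10^6 m³
Confined: ΔV_c = S × A × Δh_c = 4.3 × 10^-4 × 6.1 × 10^6 × 11 = 28850 m³
Total ΔV = 4.941 × 10^6 + 28850 = 4.97 × 10^6 m³

ΔV ≈ 4.97 × 10^6 m³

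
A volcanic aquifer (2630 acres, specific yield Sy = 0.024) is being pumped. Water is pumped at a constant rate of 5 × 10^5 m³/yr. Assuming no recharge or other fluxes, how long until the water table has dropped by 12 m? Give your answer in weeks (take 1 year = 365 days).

A = 2630 acres = 1.064 × 10^7 m²
ΔV = Sy × A × Δh = 0.024 × 1.064 × 10^7 × 12 = 3.065 × 10^6 m³
Q = 5 × 10^5 m³/yr = 1370 m³/d
t = ΔV / Q = 3.065 × 10^6 m³ / 1370 m³/d = 2238 d
t = 2238 d ≈ 319.7 weeks

t ≈ 320 weeks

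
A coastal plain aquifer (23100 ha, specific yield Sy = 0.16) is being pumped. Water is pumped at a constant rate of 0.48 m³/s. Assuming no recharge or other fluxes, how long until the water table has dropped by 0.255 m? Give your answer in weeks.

t ≈ 32.5 weeks

A = 23100 ha = 2.31 × 10^8 m²
ΔV = Sy × A × Δh = 0.16 × 2.31 × 10^8 × 0.255 = 9.425 × 10^6 m³
Q = 0.48 m³/s = 41470 m³/d
t = ΔV / Q = 9.425 × 10^6 m³ / 41470 m³/d = 227.3 d
t = 227.3 d ≈ 32.47 weeks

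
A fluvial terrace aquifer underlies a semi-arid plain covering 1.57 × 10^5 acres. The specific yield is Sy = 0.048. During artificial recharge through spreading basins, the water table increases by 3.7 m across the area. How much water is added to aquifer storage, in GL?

ΔV ≈ 113 GL

A = 1.57 × 10^5 acres = 6.354 × 10^8 m²
ΔV = Sy × A × Δh = 0.048 × 6.354 × 10^8 m² × 3.7 m = 1.128 × 10^8 m³
ΔV = 1.128 × 10^8 m³ = 112.8 GL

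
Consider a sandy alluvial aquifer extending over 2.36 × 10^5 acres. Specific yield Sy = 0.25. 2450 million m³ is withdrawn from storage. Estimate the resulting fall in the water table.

A = 2.36 × 10^5 acres = 9.551 × 10^8 m²
ΔV = 2450 million m³ = 2.45 × 10^9 m³
Δh = ΔV / (Sy × A) = 2.45 × 10^9 m³ / (0.25 × 9.551 × 10^8 m²) = 10.26 m

Δh ≈ 10.3 m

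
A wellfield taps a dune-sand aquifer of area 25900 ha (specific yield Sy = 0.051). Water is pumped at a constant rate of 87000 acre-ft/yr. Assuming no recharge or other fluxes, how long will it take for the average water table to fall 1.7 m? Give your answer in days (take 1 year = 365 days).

t ≈ 76.4 days

A = 25900 ha = 2.59 × 10^8 m²
ΔV = Sy × A × Δh = 0.051 × 2.59 × 10^8 × 1.7 = 2.246 × 10^7 m³
Q = 87000 acre-ft/yr = 2.94 × 10^5 m³/d
t = ΔV / Q = 2.246 × 10^7 m³ / 2.94 × 10^5 m³/d = 76.38 d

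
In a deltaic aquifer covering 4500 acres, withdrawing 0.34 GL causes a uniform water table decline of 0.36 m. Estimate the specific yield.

A = 4500 acres = 1.821 × 10^7 m²
ΔV = 0.34 GL = 3.4 × 10^5 m³
Sy = ΔV / (A × Δh) = 3.4 × 10^5 m³ / (1.821 × 10^7 m² × 0.36 m) = 0.05186

Sy ≈ 0.052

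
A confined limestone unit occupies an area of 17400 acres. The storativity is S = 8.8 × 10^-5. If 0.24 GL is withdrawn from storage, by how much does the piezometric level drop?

A = 17400 acres = 7.042 × 10^7 m²
ΔV = 0.24 GL = 2.4 × 10^5 m³
Δh = ΔV / (S × A) = 2.4 × 10^5 m³ / (8.8 × 10^-5 × 7.042 × 10^7 m²) = 38.73 m

Δh ≈ 38.7 m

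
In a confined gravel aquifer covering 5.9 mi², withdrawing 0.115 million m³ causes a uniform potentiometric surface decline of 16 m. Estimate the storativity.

A = 5.9 mi² = 1.528 × 10^7 m²
ΔV = 0.115 million m³ = 1.15 × 10^5 m³
S = ΔV / (A × Δh) = 1.15 × 10^5 m³ / (1.528 × 10^7 m² × 16 m) = 4.704 × 10^-4

S ≈ 4.7 × 10^-4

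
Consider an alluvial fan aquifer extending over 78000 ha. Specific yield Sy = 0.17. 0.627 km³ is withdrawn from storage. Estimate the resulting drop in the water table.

Δh ≈ 4.73 m

A = 78000 ha = 7.8 × 10^8 m²
ΔV = 0.627 km³ = 6.27 × 10^8 m³
Δh = ΔV / (Sy × A) = 6.27 × 10^8 m³ / (0.17 × 7.8 × 10^8 m²) = 4.729 m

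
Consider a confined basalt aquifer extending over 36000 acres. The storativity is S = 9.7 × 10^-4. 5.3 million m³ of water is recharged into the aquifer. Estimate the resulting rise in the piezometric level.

Δh ≈ 37.5 m

A = 36000 acres = 1.457 × 10^8 m²
ΔV = 5.3 million m³ = 5.3 × 10^6 m³
Δh = ΔV / (S × A) = 5.3 × 10^6 m³ / (9.7 × 10^-4 × 1.457 × 10^8 m²) = 37.5 m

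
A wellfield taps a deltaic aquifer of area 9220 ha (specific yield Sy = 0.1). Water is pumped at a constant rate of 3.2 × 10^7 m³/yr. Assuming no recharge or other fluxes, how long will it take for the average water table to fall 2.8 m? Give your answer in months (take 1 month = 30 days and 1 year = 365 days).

t ≈ 9.82 months

A = 9220 ha = 9.22 × 10^7 m²
ΔV = Sy × A × Δh = 0.1 × 9.22 × 10^7 × 2.8 = 2.582 × 10^7 m³
Q = 3.2 × 10^7 m³/yr = 87670 m³/d
t = ΔV / Q = 2.582 × 10^7 m³ / 87670 m³/d = 294.5 d
t = 294.5 d ≈ 9.815 months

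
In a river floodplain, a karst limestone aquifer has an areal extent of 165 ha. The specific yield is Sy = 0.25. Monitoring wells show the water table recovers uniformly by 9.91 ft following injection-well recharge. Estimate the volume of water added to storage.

ΔV ≈ 1.25 × 10^6 m³

A = 165 ha = 1.65 × 10^6 m²
Δh = 9.91 ft = 3.021 m
ΔV = Sy × A × Δh = 0.25 × 1.65 × 10^6 m² × 3.021 m = 1.246 × 10^6 m³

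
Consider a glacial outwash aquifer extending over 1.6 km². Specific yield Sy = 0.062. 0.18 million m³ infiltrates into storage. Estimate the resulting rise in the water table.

A = 1.6 km² = 1.6 × 10^6 m²
ΔV = 0.18 million m³ = 1.8 × 10^5 m³
Δh = ΔV / (Sy × A) = 1.8 × 10^5 m³ / (0.062 × 1.6 × 10^6 m²) = 1.815 m

Δh ≈ 1.81 m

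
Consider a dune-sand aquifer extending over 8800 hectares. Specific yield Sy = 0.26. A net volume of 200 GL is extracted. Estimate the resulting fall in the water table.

Δh ≈ 8.74 m

A = 8800 hectares = 8.8 × 10^7 m²
ΔV = 200 GL = 2 × 10^8 m³
Δh = ΔV / (Sy × A) = 2 × 10^8 m³ / (0.26 × 8.8 × 10^7 m²) = 8.741 m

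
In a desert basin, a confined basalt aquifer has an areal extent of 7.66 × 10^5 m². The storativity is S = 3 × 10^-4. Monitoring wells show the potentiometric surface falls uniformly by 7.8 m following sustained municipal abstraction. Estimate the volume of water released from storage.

ΔV ≈ 1790 m³

ΔV = S × A × Δh = 3 × 10^-4 × 7.66 × 10^5 m² × 7.8 m = 1792 m³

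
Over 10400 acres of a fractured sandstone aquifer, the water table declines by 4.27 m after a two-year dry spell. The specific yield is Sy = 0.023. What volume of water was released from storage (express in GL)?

A = 10400 acres = 4.209 × 10^7 m²
ΔV = Sy × A × Δh = 0.023 × 4.209 × 10^7 m² × 4.27 m = 4.133 × 10^6 m³
ΔV = 4.133 × 10^6 m³ = 4.133 GL

ΔV ≈ 4.13 GL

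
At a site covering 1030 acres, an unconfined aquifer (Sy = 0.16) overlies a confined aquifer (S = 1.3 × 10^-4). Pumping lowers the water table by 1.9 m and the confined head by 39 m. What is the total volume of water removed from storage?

A = 1030 acres = 4.168 × 10^6 m²
Unconfined: ΔV_u = Sy × A × Δh_u = 0.16 × 4.168 × 10^6 × 1.9 = 1.267 × 10^6 m³
Confined: ΔV_c = S × A × Δh_c = 1.3 × 10^-4 × 4.168 × 10^6 × 39 = 21130 m³
Total ΔV = 1.267 × 10^6 + 21130 = 1.288 × 10^6 m³

ΔV ≈ 1.29 × 10^6 m³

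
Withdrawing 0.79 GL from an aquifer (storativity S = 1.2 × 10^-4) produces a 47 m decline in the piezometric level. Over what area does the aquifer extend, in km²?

A ≈ 140 km²

ΔV = 0.79 GL = 7.9 × 10^5 m³
A = ΔV / (S × Δh) = 7.9 × 10^5 / (1.2 × 10^-4 × 47) = 1.401 × 10^8 m²
A = 1.401 × 10^8 m² = 140.1 km²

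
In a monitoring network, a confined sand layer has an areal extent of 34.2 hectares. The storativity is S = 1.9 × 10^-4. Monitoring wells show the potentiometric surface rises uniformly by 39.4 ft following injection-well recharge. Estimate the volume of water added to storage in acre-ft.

ΔV ≈ 0.633 acre-ft

A = 34.2 hectares = 3.42 × 10^5 m²
Δh = 39.4 ft = 12.01 m
ΔV = S × A × Δh = 1.9 × 10^-4 × 3.42 × 10^5 m² × 12.01 m = 780.4 m³
ΔV = 780.4 m³ = 0.6326 acre-ft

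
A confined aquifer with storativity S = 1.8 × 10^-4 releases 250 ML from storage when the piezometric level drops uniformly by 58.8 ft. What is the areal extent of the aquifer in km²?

A ≈ 77.5 km²

Δh = 58.8 ft = 17.92 m
ΔV = 250 ML = 2.5 × 10^5 m³
A = ΔV / (S × Δh) = 2.5 × 10^5 / (1.8 × 10^-4 × 17.92) = 7.75 × 10^7 m²
A = 7.75 × 10^7 m² = 77.5 km²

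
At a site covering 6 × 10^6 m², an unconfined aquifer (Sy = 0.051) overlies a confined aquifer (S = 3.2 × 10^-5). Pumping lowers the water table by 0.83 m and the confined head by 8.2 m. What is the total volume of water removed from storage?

Unconfined: ΔV_u = Sy × A × Δh_u = 0.051 × 6 × 10^6 × 0.83 = 2.54 × 10^5 m³
Confined: ΔV_c = S × A × Δh_c = 3.2 × 10^-5 × 6 × 10^6 × 8.2 = 1574 m³
Total ΔV = 2.54 × 10^5 + 1574 = 2.556 × 10^5 m³

ΔV ≈ 2.56 × 10^5 m³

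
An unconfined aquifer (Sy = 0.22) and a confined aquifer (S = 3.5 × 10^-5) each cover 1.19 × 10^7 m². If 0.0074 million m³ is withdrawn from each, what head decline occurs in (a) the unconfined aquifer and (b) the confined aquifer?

Δh_u ≈ 0.00283 m; Δh_c ≈ 17.8 m

ΔV = 0.0074 million m³ = 7400 m³
Unconfined: Δh_u = ΔV/(Sy·A) = 7400/(0.22 × 1.19 × 10^7) = 0.002827 m
Confined: Δh_c = ΔV/(S·A) = 7400/(3.5 × 10^-5 × 1.19 × 10^7) = 17.77 m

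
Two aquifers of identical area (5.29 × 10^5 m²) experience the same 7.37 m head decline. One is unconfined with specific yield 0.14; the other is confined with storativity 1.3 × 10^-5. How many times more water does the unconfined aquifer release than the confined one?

ΔV_u / ΔV_c ≈ 10800

Unconfined: ΔV_u = Sy × A × Δh = 0.14 × 5.29 × 10^5 × 7.37 = 5.458 × 10^5 m³
Confined: ΔV_c = S × A × Δh = 1.3 × 10^-5 × 5.29 × 10^5 × 7.37 = 50.68 m³
Ratio = ΔV_u / ΔV_c = Sy / S = 0.14 / 1.3 × 10^-5 = 10770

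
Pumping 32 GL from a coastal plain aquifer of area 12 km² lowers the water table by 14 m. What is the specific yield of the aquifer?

Sy ≈ 0.19

A = 12 km² = 1.2 × 10^7 m²
ΔV = 32 GL = 3.2 × 10^7 m³
Sy = ΔV / (A × Δh) = 3.2 × 10^7 m³ / (1.2 × 10^7 m² × 14 m) = 0.1905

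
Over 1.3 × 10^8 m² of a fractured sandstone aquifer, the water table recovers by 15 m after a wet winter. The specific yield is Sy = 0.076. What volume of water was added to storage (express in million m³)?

ΔV = Sy × A × Δh = 0.076 × 1.3 × 10^8 m² × 15 m = 1.482 × 10^8 m³
ΔV = 1.482 × 10^8 m³ = 148.2 million m³

ΔV ≈ 148 million m³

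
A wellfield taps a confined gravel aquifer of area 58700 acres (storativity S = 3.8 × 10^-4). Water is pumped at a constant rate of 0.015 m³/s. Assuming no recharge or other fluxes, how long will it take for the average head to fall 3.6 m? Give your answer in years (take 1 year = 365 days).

A = 58700 acres = 2.376 × 10^8 m²
ΔV = S × A × Δh = 3.8 × 10^-4 × 2.376 × 10^8 × 3.6 = 3.25 × 10^5 m³
Q = 0.015 m³/s = 1296 m³/d
t = ΔV / Q = 3.25 × 10^5 m³ / 1296 m³/d = 250.7 d
t = 250.7 d ≈ 0.687 years

t ≈ 0.687 years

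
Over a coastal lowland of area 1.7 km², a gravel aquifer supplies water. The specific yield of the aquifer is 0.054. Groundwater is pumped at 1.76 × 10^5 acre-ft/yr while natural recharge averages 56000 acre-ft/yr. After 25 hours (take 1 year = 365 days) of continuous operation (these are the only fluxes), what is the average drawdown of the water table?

Δh ≈ 4.6 m

A = 1.7 km² = 1.7 × 10^6 m²
Net abstraction = 1.76 × 10^5 − 56000 = 1.2 × 10^5 acre-ft/yr
Q_net = 1.2 × 10^5 acre-ft/yr = 4.055 × 10^5 m³/d
t = 25 hours = 1.042 d
ΔV = Q × t = 4.055 × 10^5 m³/d × 1.042 d = 4.224 × 10^5 m³
Δh = ΔV / (Sy × A) = 4.224 × 10^5 / (0.054 × 1.7 × 10^6) = 4.602 m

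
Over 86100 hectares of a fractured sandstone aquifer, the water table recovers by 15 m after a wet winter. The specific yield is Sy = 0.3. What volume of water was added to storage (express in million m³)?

A = 86100 hectares = 8.61 × 10^8 m²
ΔV = Sy × A × Δh = 0.3 × 8.61 × 10^8 m² × 15 m = 3.874 × 10^9 m³
ΔV = 3.874 × 10^9 m³ = 3874 million m³

ΔV ≈ 3870 million m³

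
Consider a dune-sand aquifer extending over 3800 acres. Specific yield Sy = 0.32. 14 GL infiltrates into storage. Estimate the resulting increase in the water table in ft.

Δh ≈ 9.33 ft

A = 3800 acres = 1.538 × 10^7 m²
ΔV = 14 GL = 1.4 × 10^7 m³
Δh = ΔV / (Sy × A) = 1.4 × 10^7 m³ / (0.32 × 1.538 × 10^7 m²) = 2.845 m
Δh = 2.845 m = 9.334 ft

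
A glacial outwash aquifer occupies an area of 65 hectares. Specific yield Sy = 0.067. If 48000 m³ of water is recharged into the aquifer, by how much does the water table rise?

A = 65 hectares = 6.5 × 10^5 m²
Δh = ΔV / (Sy × A) = 48000 m³ / (0.067 × 6.5 × 10^5 m²) = 1.102 m

Δh ≈ 1.1 m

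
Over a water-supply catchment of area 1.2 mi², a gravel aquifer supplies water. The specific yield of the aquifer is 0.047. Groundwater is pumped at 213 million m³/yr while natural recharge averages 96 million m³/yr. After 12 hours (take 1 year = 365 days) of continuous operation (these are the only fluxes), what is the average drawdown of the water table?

A = 1.2 mi² = 3.108 × 10^6 m²
Net abstraction = 213 − 96 = 117 million m³/yr
Q_net = 117 million m³/yr = 3.205 × 10^5 m³/d
t = 12 hours = 0.5 d
ΔV = Q × t = 3.205 × 10^5 m³/d × 0.5 d = 1.603 × 10^5 m³
Δh = ΔV / (Sy × A) = 1.603 × 10^5 / (0.047 × 3.108 × 10^6) = 1.097 m

Δh ≈ 1.1 m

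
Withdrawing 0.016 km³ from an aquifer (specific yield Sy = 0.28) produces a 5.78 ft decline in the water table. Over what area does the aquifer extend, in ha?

Δh = 5.78 ft = 1.762 m
ΔV = 0.016 km³ = 1.6 × 10^7 m³
A = ΔV / (Sy × Δh) = 1.6 × 10^7 / (0.28 × 1.762) = 3.244 × 10^7 m²
A = 3.244 × 10^7 m² = 3244 ha

A ≈ 3240 ha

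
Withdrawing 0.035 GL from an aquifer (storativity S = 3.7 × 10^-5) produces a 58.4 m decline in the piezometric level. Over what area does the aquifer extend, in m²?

ΔV = 0.035 GL = 35000 m³
A = ΔV / (S × Δh) = 35000 / (3.7 × 10^-5 × 58.4) = 1.62 × 10^7 m²

A ≈ 1.62 × 10^7 m²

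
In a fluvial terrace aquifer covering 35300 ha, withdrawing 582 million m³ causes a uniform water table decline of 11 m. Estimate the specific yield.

A = 35300 ha = 3.53 × 10^8 m²
ΔV = 582 million m³ = 5.82 × 10^8 m³
Sy = ΔV / (A × Δh) = 5.82 × 10^8 m³ / (3.53 × 10^8 m² × 11 m) = 0.1499

Sy ≈ 0.15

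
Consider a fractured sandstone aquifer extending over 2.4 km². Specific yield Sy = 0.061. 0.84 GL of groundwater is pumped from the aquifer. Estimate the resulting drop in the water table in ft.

A = 2.4 km² = 2.4 × 10^6 m²
ΔV = 0.84 GL = 8.4 × 10^5 m³
Δh = ΔV / (Sy × A) = 8.4 × 10^5 m³ / (0.061 × 2.4 × 10^6 m²) = 5.738 m
Δh = 5.738 m = 18.82 ft

Δh ≈ 18.8 ft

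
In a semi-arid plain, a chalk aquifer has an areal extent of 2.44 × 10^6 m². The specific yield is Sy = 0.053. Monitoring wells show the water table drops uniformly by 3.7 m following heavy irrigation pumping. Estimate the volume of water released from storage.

ΔV = Sy × A × Δh = 0.053 × 2.44 × 10^6 m² × 3.7 m = 4.785 × 10^5 m³

ΔV ≈ 4.78 × 10^5 m³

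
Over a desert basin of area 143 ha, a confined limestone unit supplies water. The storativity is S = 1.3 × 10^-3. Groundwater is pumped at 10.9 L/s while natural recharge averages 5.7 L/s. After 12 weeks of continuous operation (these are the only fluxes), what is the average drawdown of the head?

Δh ≈ 20.3 m

A = 143 ha = 1.43 × 10^6 m²
Net abstraction = 10.9 − 5.7 = 5.2 L/s
Q_net = 5.2 L/s = 449.3 m³/d
t = 12 weeks = 84 d
ΔV = Q × t = 449.3 m³/d × 84 d = 37740 m³
Δh = ΔV / (S × A) = 37740 / (0.0013 × 1.43 × 10^6) = 20.3 m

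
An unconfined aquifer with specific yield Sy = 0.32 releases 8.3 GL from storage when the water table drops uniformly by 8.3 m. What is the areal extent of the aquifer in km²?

A ≈ 3.12 km²

ΔV = 8.3 GL = 8.3 × 10^6 m³
A = ΔV / (Sy × Δh) = 8.3 × 10^6 / (0.32 × 8.3) = 3.125 × 10^6 m²
A = 3.125 × 10^6 m² = 3.125 km²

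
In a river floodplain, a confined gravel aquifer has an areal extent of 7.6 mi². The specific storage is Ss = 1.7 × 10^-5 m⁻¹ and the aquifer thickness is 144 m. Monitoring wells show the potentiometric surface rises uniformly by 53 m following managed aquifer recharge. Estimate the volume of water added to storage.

S = Ss × b = 1.7 × 10^-5 m⁻¹ × 144 m = 2.448 × 10^-3
A = 7.6 mi² = 1.968 × 10^7 m²
ΔV = S × A × Δh = 0.002448 × 1.968 × 10^7 m² × 53 m = 2.554 × 10^6 m³

ΔV ≈ 2.55 × 10^6 m³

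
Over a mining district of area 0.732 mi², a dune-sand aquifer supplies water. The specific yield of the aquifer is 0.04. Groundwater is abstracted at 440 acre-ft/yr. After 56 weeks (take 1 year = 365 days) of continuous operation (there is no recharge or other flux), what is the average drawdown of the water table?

A = 0.732 mi² = 1.896 × 10^6 m²
Q = 440 acre-ft/yr = 1487 m³/d
t = 56 weeks = 392 d
ΔV = Q × t = 1487 m³/d × 392 d = 5.829 × 10^5 m³
Δh = ΔV / (Sy × A) = 5.829 × 10^5 / (0.04 × 1.896 × 10^6) = 7.686 m

Δh ≈ 7.69 m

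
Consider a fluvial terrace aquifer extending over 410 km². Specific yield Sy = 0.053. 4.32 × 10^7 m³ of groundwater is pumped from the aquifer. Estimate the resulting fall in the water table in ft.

A = 410 km² = 4.1 × 10^8 m²
Δh = ΔV / (Sy × A) = 4.32 × 10^7 m³ / (0.053 × 4.1 × 10^8 m²) = 1.988 m
Δh = 1.988 m = 6.522 ft

Δh ≈ 6.52 ft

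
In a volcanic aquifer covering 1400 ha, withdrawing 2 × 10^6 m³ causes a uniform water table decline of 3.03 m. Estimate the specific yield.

A = 1400 ha = 1.4 × 10^7 m²
Sy = ΔV / (A × Δh) = 2 × 10^6 m³ / (1.4 × 10^7 m² × 3.03 m) = 0.04715

Sy ≈ 0.047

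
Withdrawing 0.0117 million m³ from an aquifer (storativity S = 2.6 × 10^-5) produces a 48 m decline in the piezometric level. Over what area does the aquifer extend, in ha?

A ≈ 938 ha

ΔV = 0.0117 million m³ = 11700 m³
A = ΔV / (S × Δh) = 11700 / (2.6 × 10^-5 × 48) = 9.375 × 10^6 m²
A = 9.375 × 10^6 m² = 937.5 ha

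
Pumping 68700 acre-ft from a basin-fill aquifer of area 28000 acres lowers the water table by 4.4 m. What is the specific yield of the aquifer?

Sy ≈ 0.17

A = 28000 acres = 1.133 × 10^8 m²
ΔV = 68700 acre-ft = 8.474 × 10^7 m³
Sy = ΔV / (A × Δh) = 8.474 × 10^7 m³ / (1.133 × 10^8 m² × 4.4 m) = 0.17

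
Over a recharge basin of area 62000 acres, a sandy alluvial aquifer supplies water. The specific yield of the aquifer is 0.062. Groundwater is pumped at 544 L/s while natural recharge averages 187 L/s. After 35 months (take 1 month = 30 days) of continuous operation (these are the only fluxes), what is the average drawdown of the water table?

Δh ≈ 2.08 m

A = 62000 acres = 2.509 × 10^8 m²
Net abstraction = 544 − 187 = 357 L/s
Q_net = 357 L/s = 30840 m³/d
t = 35 months = 1050 d
ΔV = Q × t = 30840 m³/d × 1050 d = 3.239 × 10^7 m³
Δh = ΔV / (Sy × A) = 3.239 × 10^7 / (0.062 × 2.509 × 10^8) = 2.082 m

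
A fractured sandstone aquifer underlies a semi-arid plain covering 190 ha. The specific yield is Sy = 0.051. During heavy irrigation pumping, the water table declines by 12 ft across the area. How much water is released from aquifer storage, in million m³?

ΔV ≈ 0.354 million m³

A = 190 ha = 1.9 × 10^6 m²
Δh = 12 ft = 3.658 m
ΔV = Sy × A × Δh = 0.051 × 1.9 × 10^6 m² × 3.658 m = 3.544 × 10^5 m³
ΔV = 3.544 × 10^5 m³ = 0.3544 million m³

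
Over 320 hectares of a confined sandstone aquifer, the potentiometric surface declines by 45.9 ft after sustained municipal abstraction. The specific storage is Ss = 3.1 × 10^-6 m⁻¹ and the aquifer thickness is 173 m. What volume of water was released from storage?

ΔV ≈ 24000 m³

S = Ss × b = 3.1 × 10^-6 m⁻¹ × 173 m = 5.363 × 10^-4
A = 320 hectares = 3.2 × 10^6 m²
Δh = 45.9 ft = 13.99 m
ΔV = S × A × Δh = 5.363 × 10^-4 × 3.2 × 10^6 m² × 13.99 m = 24010 m³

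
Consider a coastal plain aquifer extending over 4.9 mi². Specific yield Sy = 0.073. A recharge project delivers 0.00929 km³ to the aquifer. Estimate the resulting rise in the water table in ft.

Δh ≈ 32.9 ft

A = 4.9 mi² = 1.269 × 10^7 m²
ΔV = 0.00929 km³ = 9.29 × 10^6 m³
Δh = ΔV / (Sy × A) = 9.29 × 10^6 m³ / (0.073 × 1.269 × 10^7 m²) = 10.03 m
Δh = 10.03 m = 32.9 ft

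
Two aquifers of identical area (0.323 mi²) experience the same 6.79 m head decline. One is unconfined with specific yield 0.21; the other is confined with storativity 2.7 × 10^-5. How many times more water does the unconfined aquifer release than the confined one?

A = 0.323 mi² = 8.366 × 10^5 m²
Unconfined: ΔV_u = Sy × A × Δh = 0.21 × 8.366 × 10^5 × 6.79 = 1.193 × 10^6 m³
Confined: ΔV_c = S × A × Δh = 2.7 × 10^-5 × 8.366 × 10^5 × 6.79 = 153.4 m³
Ratio = ΔV_u / ΔV_c = Sy / S = 0.21 / 2.7 × 10^-5 = 7778

ΔV_u / ΔV_c ≈ 7780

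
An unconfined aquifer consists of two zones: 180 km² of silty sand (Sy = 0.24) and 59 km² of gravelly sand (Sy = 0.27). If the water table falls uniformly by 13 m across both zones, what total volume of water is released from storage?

ΔV ≈ 7.69 × 10^8 m³

A₁ = 180 km² = 1.8 × 10^8 m²; A₂ = 59 km² = 5.9 × 10^7 m²
ΔV₁ = 0.24 × 1.8 × 10^8 × 13 = 5.616 × 10^8 m³
ΔV₂ = 0.27 × 5.9 × 10^7 × 13 = 2.071 × 10^8 m³
ΔV = ΔV₁ + ΔV₂ = 7.687 × 10^8 m³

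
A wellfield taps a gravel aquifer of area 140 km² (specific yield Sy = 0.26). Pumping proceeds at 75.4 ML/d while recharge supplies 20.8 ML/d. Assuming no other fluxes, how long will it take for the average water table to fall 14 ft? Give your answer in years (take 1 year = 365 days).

t ≈ 7.79 years

A = 140 km² = 1.4 × 10^8 m²
Δh = 14 ft = 4.267 m
ΔV = Sy × A × Δh = 0.26 × 1.4 × 10^8 × 4.267 = 1.553 × 10^8 m³
Net withdrawal = 75.4 − 20.8 = 54.6 ML/d = 54600 m³/d
t = ΔV / Q = 1.553 × 10^8 m³ / 54600 m³/d = 2845 d
t = 2845 d ≈ 7.794 years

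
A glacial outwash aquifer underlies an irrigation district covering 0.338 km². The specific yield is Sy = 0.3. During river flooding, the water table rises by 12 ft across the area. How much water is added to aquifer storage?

ΔV ≈ 3.71 × 10^5 m³

A = 0.338 km² = 3.38 × 10^5 m²
Δh = 12 ft = 3.658 m
ΔV = Sy × A × Δh = 0.3 × 3.38 × 10^5 m² × 3.658 m = 3.709 × 10^5 m³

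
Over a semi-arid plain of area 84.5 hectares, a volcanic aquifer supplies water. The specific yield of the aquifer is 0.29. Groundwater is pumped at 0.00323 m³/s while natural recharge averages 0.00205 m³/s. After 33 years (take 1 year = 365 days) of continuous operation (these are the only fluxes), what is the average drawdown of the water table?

Δh ≈ 5.01 m

A = 84.5 hectares = 8.45 × 10^5 m²
Net abstraction = 0.00323 − 0.00205 = 0.00118 m³/s
Q_net = 0.00118 m³/s = 102 m³/d
t = 33 years = 12040 d
ΔV = Q × t = 102 m³/d × 12040 d = 1.228 × 10^6 m³
Δh = ΔV / (Sy × A) = 1.228 × 10^6 / (0.29 × 8.45 × 10^5) = 5.011 m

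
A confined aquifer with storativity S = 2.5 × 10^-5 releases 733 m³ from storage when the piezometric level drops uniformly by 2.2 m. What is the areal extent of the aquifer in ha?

A = ΔV / (S × Δh) = 733 / (2.5 × 10^-5 × 2.2) = 1.333 × 10^7 m²
A = 1.333 × 10^7 m² = 1333 ha

A ≈ 1330 ha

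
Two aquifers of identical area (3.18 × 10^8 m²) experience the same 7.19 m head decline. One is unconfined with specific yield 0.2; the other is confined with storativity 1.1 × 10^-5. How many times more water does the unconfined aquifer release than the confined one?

ΔV_u / ΔV_c ≈ 18200

Unconfined: ΔV_u = Sy × A × Δh = 0.2 × 3.18 × 10^8 × 7.19 = 4.573 × 10^8 m³
Confined: ΔV_c = S × A × Δh = 1.1 × 10^-5 × 3.18 × 10^8 × 7.19 = 25150 m³
Ratio = ΔV_u / ΔV_c = Sy / S = 0.2 / 1.1 × 10^-5 = 18180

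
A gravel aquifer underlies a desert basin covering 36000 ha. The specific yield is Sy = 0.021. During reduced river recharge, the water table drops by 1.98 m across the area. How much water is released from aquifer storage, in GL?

ΔV ≈ 15 GL

A = 36000 ha = 3.6 × 10^8 m²
ΔV = Sy × A × Δh = 0.021 × 3.6 × 10^8 m² × 1.98 m = 1.497 × 10^7 m³
ΔV = 1.497 × 10^7 m³ = 14.97 GL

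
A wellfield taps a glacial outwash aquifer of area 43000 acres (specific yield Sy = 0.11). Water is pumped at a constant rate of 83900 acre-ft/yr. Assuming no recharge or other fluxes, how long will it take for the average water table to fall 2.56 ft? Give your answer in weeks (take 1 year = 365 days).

A = 43000 acres = 1.74 × 10^8 m²
Δh = 2.56 ft = 0.7803 m
ΔV = Sy × A × Δh = 0.11 × 1.74 × 10^8 × 0.7803 = 1.494 × 10^7 m³
Q = 83900 acre-ft/yr = 2.835 × 10^5 m³/d
t = ΔV / Q = 1.494 × 10^7 m³ / 2.835 × 10^5 m³/d = 52.68 d
t = 52.68 d ≈ 7.525 weeks

t ≈ 7.53 weeks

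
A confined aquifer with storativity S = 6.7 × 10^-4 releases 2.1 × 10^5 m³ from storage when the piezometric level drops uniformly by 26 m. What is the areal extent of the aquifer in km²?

A = ΔV / (S × Δh) = 2.1 × 10^5 / (6.7 × 10^-4 × 26) = 1.206 × 10^7 m²
A = 1.206 × 10^7 m² = 12.06 km²

A ≈ 12.1 km²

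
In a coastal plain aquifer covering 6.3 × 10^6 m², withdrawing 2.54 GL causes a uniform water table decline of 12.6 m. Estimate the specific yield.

Sy ≈ 0.032

ΔV = 2.54 GL = 2.54 × 10^6 m³
Sy = ΔV / (A × Δh) = 2.54 × 10^6 m³ / (6.3 × 10^6 m² × 12.6 m) = 0.032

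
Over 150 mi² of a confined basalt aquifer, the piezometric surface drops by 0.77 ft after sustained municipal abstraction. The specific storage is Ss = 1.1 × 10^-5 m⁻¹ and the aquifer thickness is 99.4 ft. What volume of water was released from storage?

b = 99.4 ft = 30.3 m
S = Ss × b = 1.1 × 10^-5 m⁻¹ × 30.3 m = 3.333 × 10^-4
A = 150 mi² = 3.885 × 10^8 m²
Δh = 0.77 ft = 0.2347 m
ΔV = S × A × Δh = 3.333 × 10^-4 × 3.885 × 10^8 m² × 0.2347 m = 30390 m³

ΔV ≈ 30400 m³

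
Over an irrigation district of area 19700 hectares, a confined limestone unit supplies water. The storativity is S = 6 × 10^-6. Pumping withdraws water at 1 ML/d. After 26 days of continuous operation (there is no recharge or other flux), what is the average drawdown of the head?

A = 19700 hectares = 1.97 × 10^8 m²
Q = 1 ML/d = 1000 m³/d
ΔV = Q × t = 1000 m³/d × 26 d = 26000 m³
Δh = ΔV / (S × A) = 26000 / (6 × 10^-6 × 1.97 × 10^8) = 22 m

Δh ≈ 22 m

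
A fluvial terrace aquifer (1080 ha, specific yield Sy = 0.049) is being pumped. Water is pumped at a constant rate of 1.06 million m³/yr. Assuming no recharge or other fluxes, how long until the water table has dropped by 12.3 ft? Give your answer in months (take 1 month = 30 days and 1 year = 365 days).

t ≈ 22.8 months

A = 1080 ha = 1.08 × 10^7 m²
Δh = 12.3 ft = 3.749 m
ΔV = Sy × A × Δh = 0.049 × 1.08 × 10^7 × 3.749 = 1.984 × 10^6 m³
Q = 1.06 million m³/yr = 2904 m³/d
t = ΔV / Q = 1.984 × 10^6 m³ / 2904 m³/d = 683.2 d
t = 683.2 d ≈ 22.77 months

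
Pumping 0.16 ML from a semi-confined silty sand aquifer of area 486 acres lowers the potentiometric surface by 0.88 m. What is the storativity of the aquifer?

S ≈ 9.2 × 10^-5

A = 486 acres = 1.967 × 10^6 m²
ΔV = 0.16 ML = 160 m³
S = ΔV / (A × Δh) = 160 m³ / (1.967 × 10^6 m² × 0.88 m) = 9.244 × 10^-5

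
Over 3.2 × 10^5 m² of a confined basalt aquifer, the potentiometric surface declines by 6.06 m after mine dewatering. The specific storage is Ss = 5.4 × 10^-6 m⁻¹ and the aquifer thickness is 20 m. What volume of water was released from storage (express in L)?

ΔV ≈ 2.09 × 10^5 L

S = Ss × b = 5.4 × 10^-6 m⁻¹ × 20 m = 1.08 × 10^-4
ΔV = S × A × Δh = 1.08 × 10^-4 × 3.2 × 10^5 m² × 6.06 m = 209.4 m³
ΔV = 209.4 m³ = 2.094 × 10^5 L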